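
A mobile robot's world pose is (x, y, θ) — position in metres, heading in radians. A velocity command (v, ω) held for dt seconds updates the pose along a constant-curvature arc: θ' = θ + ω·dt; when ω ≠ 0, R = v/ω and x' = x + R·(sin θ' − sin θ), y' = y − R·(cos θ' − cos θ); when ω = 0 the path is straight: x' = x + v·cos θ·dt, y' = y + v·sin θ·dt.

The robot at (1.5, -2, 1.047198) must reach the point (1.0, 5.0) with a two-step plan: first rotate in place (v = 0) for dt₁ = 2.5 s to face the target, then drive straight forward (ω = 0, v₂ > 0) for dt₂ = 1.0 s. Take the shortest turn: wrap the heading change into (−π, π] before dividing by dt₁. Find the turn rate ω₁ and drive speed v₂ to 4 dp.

ω₁ = 0.2380, v₂ = 7.0178

heading to target = atan2(5−-2, 1−1.5) = 1.6421
Δθ = wrap(1.6421 − 1.0472) = 0.5949; ω₁ = Δθ/dt₁ = 0.2380
distance = √((1−1.5)² + (5−-2)²) = 7.0178; v₂ = distance/dt₂ = 7.0178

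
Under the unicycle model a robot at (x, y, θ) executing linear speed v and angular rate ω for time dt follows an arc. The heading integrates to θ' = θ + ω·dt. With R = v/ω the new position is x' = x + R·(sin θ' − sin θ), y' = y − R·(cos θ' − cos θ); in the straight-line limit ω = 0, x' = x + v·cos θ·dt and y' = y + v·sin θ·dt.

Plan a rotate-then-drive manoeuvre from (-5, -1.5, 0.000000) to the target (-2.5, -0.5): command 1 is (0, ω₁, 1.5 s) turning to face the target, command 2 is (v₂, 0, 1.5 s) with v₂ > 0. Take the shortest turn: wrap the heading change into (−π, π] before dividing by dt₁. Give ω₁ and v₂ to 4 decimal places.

ω₁ = 0.2537, v₂ = 1.7951

heading to target = atan2(-0.5−-1.5, -2.5−-5) = 0.3805
Δθ = wrap(0.3805 − 0.0000) = 0.3805; ω₁ = Δθ/dt₁ = 0.2537
distance = √((-2.5−-5)² + (-0.5−-1.5)²) = 2.6926; v₂ = distance/dt₂ = 1.7951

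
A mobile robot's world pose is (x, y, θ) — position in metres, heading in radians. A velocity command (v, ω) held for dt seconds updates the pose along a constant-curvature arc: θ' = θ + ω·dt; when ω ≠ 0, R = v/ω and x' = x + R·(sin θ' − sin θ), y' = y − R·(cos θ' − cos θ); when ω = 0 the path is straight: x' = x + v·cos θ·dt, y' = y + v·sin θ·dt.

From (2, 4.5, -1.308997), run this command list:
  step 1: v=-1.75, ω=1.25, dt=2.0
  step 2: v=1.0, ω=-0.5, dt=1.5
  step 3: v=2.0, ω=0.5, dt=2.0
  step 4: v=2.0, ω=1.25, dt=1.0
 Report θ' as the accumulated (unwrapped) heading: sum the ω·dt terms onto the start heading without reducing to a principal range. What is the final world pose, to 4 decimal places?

(1.7205, 10.4708, 2.6910)

step 1: θ'=1.1910 (R=-1.4000) → pose (-0.6525, 4.6567, 1.1910)
step 2: θ'=0.4410 (R=-2.0000) → pose (0.3513, 5.7239, 0.4410)
step 3: θ'=1.4410 (R=4.0000) → pose (2.6102, 8.8234, 1.4410)
step 4: θ'=2.6910 (R=1.6000) → pose (1.7205, 10.4708, 2.6910)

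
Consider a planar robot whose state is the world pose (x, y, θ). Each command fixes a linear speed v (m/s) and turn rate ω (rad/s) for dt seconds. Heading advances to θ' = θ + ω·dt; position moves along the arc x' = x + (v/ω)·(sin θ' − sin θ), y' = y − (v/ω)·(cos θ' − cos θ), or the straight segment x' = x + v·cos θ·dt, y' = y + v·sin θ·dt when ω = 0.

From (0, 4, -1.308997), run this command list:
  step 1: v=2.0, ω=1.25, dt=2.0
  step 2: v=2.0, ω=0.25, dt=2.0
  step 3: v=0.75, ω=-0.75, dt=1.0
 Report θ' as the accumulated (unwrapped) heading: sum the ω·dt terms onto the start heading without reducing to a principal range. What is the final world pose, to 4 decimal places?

step 1: θ'=1.1910 (R=1.6000) → pose (3.0315, 3.8209, 1.1910)
step 2: θ'=1.6910 (R=8.0000) → pose (3.5438, 7.7461, 1.6910)
step 3: θ'=0.9410 (R=-1.0000) → pose (3.7284, 8.4550, 0.9410)

(3.7284, 8.4550, 0.9410)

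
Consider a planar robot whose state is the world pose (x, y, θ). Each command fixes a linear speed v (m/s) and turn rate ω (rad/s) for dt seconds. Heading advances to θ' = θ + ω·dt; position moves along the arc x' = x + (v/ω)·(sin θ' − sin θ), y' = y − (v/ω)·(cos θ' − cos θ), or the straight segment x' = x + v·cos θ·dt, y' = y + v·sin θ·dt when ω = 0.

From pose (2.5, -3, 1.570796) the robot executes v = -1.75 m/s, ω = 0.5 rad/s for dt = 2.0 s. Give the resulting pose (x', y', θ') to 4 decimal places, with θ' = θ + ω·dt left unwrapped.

(4.1089, -5.9451, 2.5708)

θ' = 1.5708 + 0.5·2.0 = 2.5708
R = v/ω = -1.75/0.5 = -3.5000
x' = 2.5 + -3.5000·(sin 2.5708 − sin 1.5708) = 4.1089
y' = -3 − -3.5000·(cos 2.5708 − cos 1.5708) = -5.9451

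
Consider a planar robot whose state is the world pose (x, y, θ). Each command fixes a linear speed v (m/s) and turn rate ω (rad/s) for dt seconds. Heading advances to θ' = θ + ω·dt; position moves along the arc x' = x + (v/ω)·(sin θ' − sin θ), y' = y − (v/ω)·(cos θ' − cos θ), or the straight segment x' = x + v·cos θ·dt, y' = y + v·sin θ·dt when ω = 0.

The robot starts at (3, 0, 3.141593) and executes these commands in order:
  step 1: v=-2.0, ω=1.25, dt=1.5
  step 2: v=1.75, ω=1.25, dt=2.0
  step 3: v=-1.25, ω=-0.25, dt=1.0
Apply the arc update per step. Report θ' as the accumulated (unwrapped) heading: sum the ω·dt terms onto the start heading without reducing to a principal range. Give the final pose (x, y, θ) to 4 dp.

(6.6272, 0.9193, 7.2666)

step 1: θ'=5.0166 (R=-1.6000) → pose (4.5265, 2.0793, 5.0166)
step 2: θ'=7.5166 (R=1.4000) → pose (7.1833, 2.0352, 7.5166)
step 3: θ'=7.2666 (R=5.0000) → pose (6.6272, 0.9193, 7.2666)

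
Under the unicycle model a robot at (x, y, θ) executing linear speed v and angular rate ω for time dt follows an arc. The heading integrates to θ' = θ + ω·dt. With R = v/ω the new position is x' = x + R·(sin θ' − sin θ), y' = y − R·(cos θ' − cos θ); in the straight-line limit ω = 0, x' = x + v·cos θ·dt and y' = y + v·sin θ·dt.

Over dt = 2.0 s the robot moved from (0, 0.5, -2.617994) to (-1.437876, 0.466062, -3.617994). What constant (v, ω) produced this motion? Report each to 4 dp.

Δθ = -3.617994 − -2.617994 = -1.000000
ω = Δθ/dt = -1.000000/2.0 = -0.5000
R = Δx/(sin θ' − sin θ) = -1.5000
v = R·ω = -1.5000·-0.5000 = 0.7500

v = 0.7500, ω = -0.5000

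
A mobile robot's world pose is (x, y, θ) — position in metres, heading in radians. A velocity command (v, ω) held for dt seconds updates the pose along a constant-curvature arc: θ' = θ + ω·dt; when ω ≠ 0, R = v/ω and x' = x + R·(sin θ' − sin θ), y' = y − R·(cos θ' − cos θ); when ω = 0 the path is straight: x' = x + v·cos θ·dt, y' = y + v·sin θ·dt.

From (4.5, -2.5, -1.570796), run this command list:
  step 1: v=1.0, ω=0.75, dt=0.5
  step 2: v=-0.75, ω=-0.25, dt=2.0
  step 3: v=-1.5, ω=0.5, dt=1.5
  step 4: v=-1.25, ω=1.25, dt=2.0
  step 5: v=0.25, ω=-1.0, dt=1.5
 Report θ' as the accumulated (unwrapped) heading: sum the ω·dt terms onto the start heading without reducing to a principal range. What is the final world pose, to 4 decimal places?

(2.2895, 0.2908, 0.0542)

step 1: θ'=-1.1958 (R=1.3333) → pose (4.5927, -2.9884, -1.1958)
step 2: θ'=-1.6958 (R=3.0000) → pose (4.4076, -1.5155, -1.6958)
step 3: θ'=-0.9458 (R=-3.0000) → pose (3.8639, 0.6138, -0.9458)
step 4: θ'=1.5542 (R=-1.0000) → pose (2.0531, 0.0453, 1.5542)
step 5: θ'=0.0542 (R=-0.2500) → pose (2.2895, 0.2908, 0.0542)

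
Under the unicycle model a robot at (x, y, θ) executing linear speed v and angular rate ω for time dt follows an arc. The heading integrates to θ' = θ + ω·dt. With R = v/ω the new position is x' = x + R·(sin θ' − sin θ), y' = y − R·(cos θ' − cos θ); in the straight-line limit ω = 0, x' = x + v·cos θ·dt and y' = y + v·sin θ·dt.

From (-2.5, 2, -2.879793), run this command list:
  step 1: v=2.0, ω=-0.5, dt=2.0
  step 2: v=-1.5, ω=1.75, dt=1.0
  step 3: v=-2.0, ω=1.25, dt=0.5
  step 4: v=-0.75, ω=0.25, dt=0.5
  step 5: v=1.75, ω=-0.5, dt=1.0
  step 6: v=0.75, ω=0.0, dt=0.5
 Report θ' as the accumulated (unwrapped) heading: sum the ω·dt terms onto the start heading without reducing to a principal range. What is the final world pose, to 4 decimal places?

(-4.9477, 2.3241, -1.8798)

step 1: θ'=-3.8798 (R=-4.0000) → pose (-6.2271, 2.9050, -3.8798)
step 2: θ'=-2.1298 (R=-0.8571) → pose (-4.9236, 3.0844, -2.1298)
step 3: θ'=-1.5048 (R=-1.6000) → pose (-4.6836, 4.0385, -1.5048)
step 4: θ'=-1.3798 (R=-3.0000) → pose (-4.7316, 4.4102, -1.3798)
step 5: θ'=-1.8798 (R=-3.5000) → pose (-4.8337, 2.6813, -1.8798)
step 6: θ'=-1.8798 (straight) → pose (-4.9477, 2.3241, -1.8798)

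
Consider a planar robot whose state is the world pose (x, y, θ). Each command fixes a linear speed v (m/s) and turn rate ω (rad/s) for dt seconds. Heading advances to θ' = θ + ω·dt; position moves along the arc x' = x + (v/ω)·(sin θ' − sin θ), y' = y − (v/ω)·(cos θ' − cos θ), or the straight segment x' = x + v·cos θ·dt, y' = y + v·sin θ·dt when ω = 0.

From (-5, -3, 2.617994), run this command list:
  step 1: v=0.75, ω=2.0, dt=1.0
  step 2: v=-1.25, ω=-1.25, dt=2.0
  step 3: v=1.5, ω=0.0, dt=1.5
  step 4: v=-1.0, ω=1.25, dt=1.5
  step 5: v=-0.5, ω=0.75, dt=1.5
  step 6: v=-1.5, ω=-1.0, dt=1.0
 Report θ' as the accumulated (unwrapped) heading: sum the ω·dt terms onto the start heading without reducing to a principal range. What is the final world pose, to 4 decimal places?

(-3.3503, 1.0814, 4.1180)

step 1: θ'=4.6180 (R=0.3750) → pose (-5.5608, -3.2894, 4.6180)
step 2: θ'=2.1180 (R=1.0000) → pose (-3.7113, -2.8634, 2.1180)
step 3: θ'=2.1180 (straight) → pose (-4.8820, -0.9419, 2.1180)
step 4: θ'=3.9930 (R=-0.8000) → pose (-3.5970, -1.0528, 3.9930)
step 5: θ'=5.1180 (R=-0.6667) → pose (-3.4859, -0.3505, 5.1180)
step 6: θ'=4.1180 (R=1.5000) → pose (-3.3503, 1.0814, 4.1180)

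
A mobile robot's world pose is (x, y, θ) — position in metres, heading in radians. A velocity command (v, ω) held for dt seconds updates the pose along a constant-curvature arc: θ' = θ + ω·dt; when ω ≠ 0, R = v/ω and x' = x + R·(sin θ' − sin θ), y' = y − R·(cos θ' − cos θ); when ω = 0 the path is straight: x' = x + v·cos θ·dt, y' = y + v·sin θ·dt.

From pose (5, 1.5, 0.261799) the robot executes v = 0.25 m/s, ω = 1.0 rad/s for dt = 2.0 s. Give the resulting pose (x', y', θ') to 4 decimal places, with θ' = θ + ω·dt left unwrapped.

θ' = 0.2618 + 1.0·2.0 = 2.2618
R = v/ω = 0.25/1.0 = 0.2500
x' = 5 + 0.2500·(sin 2.2618 − sin 0.2618) = 5.1279
y' = 1.5 − 0.2500·(cos 2.2618 − cos 0.2618) = 1.9008

(5.1279, 1.9008, 2.2618)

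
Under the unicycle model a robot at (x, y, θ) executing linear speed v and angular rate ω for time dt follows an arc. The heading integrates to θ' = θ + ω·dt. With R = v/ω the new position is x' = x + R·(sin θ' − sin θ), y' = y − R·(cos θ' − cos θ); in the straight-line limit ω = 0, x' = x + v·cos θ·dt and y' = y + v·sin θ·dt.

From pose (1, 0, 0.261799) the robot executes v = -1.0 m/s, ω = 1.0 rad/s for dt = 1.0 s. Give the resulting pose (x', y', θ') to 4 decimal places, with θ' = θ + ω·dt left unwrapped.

θ' = 0.2618 + 1.0·1.0 = 1.2618
R = v/ω = -1.0/1.0 = -1.0000
x' = 1 + -1.0000·(sin 1.2618 − sin 0.2618) = 0.3062
y' = 0 − -1.0000·(cos 1.2618 − cos 0.2618) = -0.6618

(0.3062, -0.6618, 1.2618)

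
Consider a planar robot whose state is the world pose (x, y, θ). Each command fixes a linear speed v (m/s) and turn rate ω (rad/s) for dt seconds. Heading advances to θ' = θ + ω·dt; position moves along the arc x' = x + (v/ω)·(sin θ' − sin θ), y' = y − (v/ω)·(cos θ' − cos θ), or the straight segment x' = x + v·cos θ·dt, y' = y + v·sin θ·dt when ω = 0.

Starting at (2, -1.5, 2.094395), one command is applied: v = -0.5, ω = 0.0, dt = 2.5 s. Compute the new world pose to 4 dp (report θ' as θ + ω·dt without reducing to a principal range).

(2.6250, -2.5825, 2.0944)

θ' = 2.0944 + 0.0·2.5 = 2.0944
ω = 0 → straight: x' = 2 + -0.5·cos(2.0944)·2.5 = 2.6250
y' = -1.5 + -0.5·sin(2.0944)·2.5 = -2.5825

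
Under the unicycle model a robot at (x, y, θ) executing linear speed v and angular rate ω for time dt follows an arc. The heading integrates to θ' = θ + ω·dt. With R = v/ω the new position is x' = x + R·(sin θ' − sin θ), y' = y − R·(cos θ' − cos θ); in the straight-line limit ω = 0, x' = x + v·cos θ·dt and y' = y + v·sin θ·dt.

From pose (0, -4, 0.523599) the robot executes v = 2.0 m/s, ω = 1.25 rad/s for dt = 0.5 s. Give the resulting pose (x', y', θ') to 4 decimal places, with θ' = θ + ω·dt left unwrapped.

(0.6595, -3.2700, 1.1486)

θ' = 0.5236 + 1.25·0.5 = 1.1486
R = v/ω = 2.0/1.25 = 1.6000
x' = 0 + 1.6000·(sin 1.1486 − sin 0.5236) = 0.6595
y' = -4 − 1.6000·(cos 1.1486 − cos 0.5236) = -3.2700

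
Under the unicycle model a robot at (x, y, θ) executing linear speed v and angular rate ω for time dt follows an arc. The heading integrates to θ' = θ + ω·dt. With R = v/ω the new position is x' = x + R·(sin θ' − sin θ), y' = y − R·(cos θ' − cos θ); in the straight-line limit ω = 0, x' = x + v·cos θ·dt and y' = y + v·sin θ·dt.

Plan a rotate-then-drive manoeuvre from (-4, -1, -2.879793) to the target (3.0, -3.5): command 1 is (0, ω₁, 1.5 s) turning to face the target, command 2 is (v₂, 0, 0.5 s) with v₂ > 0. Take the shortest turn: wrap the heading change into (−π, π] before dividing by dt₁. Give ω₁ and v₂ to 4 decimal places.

ω₁ = 1.6912, v₂ = 14.8661

heading to target = atan2(-3.5−-1, 3−-4) = -0.3430
Δθ = wrap(-0.3430 − -2.8798) = 2.5368; ω₁ = Δθ/dt₁ = 1.6912
distance = √((3−-4)² + (-3.5−-1)²) = 7.4330; v₂ = distance/dt₂ = 14.8661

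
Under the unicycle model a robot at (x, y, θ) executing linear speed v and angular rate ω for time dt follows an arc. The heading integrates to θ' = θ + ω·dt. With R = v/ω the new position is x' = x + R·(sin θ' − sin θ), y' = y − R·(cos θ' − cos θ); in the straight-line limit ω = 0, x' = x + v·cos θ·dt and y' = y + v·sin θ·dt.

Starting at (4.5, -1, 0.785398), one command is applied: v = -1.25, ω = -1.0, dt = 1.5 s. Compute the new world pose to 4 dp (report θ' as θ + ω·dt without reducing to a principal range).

θ' = 0.7854 + -1.0·1.5 = -0.7146
R = v/ω = -1.25/-1.0 = 1.2500
x' = 4.5 + 1.2500·(sin -0.7146 − sin 0.7854) = 2.7970
y' = -1 − 1.2500·(cos -0.7146 − cos 0.7854) = -1.0603

(2.7970, -1.0603, -0.7146)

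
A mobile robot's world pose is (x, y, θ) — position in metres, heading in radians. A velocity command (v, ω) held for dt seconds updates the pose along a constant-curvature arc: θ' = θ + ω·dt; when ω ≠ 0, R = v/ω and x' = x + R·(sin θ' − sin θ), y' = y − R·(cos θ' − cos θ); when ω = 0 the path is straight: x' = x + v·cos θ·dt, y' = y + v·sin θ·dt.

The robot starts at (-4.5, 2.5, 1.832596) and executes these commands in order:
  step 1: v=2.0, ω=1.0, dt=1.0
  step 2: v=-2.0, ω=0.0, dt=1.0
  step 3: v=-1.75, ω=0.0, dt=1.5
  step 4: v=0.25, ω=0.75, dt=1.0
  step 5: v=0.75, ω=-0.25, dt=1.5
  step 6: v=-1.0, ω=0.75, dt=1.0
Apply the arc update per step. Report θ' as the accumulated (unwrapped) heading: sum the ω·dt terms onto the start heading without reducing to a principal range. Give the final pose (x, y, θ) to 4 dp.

(-1.8607, 2.6015, 3.9576)

step 1: θ'=2.8326 (R=2.0000) → pose (-5.8236, 3.8876, 2.8326)
step 2: θ'=2.8326 (straight) → pose (-3.9184, 3.2794, 2.8326)
step 3: θ'=2.8326 (straight) → pose (-1.4177, 2.4812, 2.8326)
step 4: θ'=3.5826 (R=0.3333) → pose (-1.6613, 2.4651, 3.5826)
step 5: θ'=3.2076 (R=-3.0000) → pose (-2.7440, 2.1846, 3.2076)
step 6: θ'=3.9576 (R=-1.3333) → pose (-1.8607, 2.6015, 3.9576)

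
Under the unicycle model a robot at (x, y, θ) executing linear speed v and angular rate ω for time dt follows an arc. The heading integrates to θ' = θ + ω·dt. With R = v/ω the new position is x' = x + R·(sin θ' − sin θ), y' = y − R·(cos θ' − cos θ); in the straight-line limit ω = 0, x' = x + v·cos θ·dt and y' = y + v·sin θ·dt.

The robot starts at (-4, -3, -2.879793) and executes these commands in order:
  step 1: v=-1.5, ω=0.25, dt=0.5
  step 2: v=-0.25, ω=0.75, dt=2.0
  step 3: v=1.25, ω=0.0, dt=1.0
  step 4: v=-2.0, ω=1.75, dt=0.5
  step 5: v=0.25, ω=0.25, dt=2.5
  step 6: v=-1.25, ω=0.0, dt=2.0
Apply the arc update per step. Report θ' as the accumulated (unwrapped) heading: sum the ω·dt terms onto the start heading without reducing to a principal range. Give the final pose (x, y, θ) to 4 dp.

(-5.1843, -3.4790, 0.2452)

step 1: θ'=-2.7548 (R=-6.0000) → pose (-3.2896, -2.7612, -2.7548)
step 2: θ'=-1.2548 (R=-0.3333) → pose (-3.0985, -2.3489, -1.2548)
step 3: θ'=-1.2548 (straight) → pose (-2.7100, -3.5370, -1.2548)
step 4: θ'=-0.3798 (R=-1.1429) → pose (-3.3726, -2.8307, -0.3798)
step 5: θ'=0.2452 (R=1.0000) → pose (-2.7591, -2.8721, 0.2452)
step 6: θ'=0.2452 (straight) → pose (-5.1843, -3.4790, 0.2452)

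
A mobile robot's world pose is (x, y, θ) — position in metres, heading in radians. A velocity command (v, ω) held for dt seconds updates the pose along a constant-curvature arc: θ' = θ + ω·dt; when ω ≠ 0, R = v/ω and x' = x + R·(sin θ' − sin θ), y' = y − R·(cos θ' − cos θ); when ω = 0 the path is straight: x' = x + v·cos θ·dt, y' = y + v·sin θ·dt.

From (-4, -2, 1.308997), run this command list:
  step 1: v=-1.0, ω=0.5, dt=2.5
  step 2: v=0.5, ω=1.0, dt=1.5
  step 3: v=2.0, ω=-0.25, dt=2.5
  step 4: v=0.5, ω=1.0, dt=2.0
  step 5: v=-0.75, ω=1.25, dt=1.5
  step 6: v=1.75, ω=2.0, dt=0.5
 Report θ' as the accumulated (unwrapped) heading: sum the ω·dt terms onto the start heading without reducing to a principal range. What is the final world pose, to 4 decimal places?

(-9.0439, -7.1549, 8.3090)

step 1: θ'=2.5590 (R=-2.0000) → pose (-3.1685, -4.1877, 2.5590)
step 2: θ'=4.0590 (R=0.5000) → pose (-3.8406, -4.3013, 4.0590)
step 3: θ'=3.4340 (R=-8.0000) → pose (-7.8868, -7.0987, 3.4340)
step 4: θ'=5.4340 (R=0.5000) → pose (-8.1181, -7.9077, 5.4340)
step 5: θ'=7.3090 (R=-0.6000) → pose (-9.0816, -7.9930, 7.3090)
step 6: θ'=8.3090 (R=0.8750) → pose (-9.0439, -7.1549, 8.3090)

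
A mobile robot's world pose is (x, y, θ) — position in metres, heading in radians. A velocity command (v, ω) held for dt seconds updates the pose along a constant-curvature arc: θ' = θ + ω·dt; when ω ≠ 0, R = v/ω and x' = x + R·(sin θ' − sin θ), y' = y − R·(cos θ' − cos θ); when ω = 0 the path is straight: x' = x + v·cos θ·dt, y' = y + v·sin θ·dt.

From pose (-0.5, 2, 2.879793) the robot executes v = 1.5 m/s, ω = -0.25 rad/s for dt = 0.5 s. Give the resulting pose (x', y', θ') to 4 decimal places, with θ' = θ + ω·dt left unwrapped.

θ' = 2.8798 + -0.25·0.5 = 2.7548
R = v/ω = 1.5/-0.25 = -6.0000
x' = -0.5 + -6.0000·(sin 2.7548 − sin 2.8798) = -1.2104
y' = 2 − -6.0000·(cos 2.7548 − cos 2.8798) = 2.2388

(-1.2104, 2.2388, 2.7548)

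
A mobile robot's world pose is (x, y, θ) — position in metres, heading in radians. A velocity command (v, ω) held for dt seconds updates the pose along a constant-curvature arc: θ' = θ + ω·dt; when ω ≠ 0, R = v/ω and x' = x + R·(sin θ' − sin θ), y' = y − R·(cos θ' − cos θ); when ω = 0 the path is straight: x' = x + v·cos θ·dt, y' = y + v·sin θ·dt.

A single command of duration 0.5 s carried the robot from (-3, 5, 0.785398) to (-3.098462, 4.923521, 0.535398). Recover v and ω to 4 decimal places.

v = -0.2500, ω = -0.5000

Δθ = 0.535398 − 0.785398 = -0.250000
ω = Δθ/dt = -0.250000/0.5 = -0.5000
R = Δx/(sin θ' − sin θ) = 0.5000
v = R·ω = 0.5000·-0.5000 = -0.2500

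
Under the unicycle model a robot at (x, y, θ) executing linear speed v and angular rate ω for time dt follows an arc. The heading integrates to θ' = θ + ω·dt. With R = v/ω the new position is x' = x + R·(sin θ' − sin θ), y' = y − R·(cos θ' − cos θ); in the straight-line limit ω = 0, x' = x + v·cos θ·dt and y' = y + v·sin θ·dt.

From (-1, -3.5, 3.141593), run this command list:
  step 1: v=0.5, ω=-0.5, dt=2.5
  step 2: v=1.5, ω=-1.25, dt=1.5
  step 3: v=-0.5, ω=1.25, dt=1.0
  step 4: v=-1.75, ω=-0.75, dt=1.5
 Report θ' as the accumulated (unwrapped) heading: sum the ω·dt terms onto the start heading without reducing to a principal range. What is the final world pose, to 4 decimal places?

(-3.1020, -3.1283, 0.1416)

step 1: θ'=1.8916 (R=-1.0000) → pose (-1.9490, -2.8153, 1.8916)
step 2: θ'=0.0166 (R=-1.2000) → pose (-0.8301, -1.2371, 0.0166)
step 3: θ'=1.2666 (R=-0.4000) → pose (-1.2051, -1.5172, 1.2666)
step 4: θ'=0.1416 (R=2.3333) → pose (-3.1020, -3.1283, 0.1416)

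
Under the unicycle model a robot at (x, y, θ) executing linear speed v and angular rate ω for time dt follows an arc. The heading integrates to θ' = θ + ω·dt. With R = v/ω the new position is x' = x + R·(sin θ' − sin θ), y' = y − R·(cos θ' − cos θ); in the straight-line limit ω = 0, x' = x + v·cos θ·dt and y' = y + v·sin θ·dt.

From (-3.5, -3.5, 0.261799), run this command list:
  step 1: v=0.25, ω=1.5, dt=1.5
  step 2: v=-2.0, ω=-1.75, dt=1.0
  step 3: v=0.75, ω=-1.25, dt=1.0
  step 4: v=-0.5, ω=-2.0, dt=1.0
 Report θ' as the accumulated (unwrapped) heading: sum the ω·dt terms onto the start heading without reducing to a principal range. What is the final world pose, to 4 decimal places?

(-2.6684, -4.4398, -2.4882)

step 1: θ'=2.5118 (R=0.1667) → pose (-3.4450, -3.2043, 2.5118)
step 2: θ'=0.7618 (R=1.1429) → pose (-3.3293, -4.9549, 0.7618)
step 3: θ'=-0.4882 (R=-0.6000) → pose (-2.6337, -4.8591, -0.4882)
step 4: θ'=-2.4882 (R=0.2500) → pose (-2.6684, -4.4398, -2.4882)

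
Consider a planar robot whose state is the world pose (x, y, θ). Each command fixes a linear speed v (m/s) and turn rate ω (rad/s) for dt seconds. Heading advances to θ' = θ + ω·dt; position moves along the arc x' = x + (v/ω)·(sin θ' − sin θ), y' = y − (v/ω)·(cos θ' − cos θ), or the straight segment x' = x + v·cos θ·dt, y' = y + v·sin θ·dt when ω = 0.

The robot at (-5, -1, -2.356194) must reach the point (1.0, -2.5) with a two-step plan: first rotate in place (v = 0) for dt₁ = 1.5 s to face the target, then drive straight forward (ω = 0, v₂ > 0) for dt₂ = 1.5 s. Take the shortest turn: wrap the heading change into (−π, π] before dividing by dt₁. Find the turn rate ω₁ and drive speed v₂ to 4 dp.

heading to target = atan2(-2.5−-1, 1−-5) = -0.2450
Δθ = wrap(-0.2450 − -2.3562) = 2.1112; ω₁ = Δθ/dt₁ = 1.4075
distance = √((1−-5)² + (-2.5−-1)²) = 6.1847; v₂ = distance/dt₂ = 4.1231

ω₁ = 1.4075, v₂ = 4.1231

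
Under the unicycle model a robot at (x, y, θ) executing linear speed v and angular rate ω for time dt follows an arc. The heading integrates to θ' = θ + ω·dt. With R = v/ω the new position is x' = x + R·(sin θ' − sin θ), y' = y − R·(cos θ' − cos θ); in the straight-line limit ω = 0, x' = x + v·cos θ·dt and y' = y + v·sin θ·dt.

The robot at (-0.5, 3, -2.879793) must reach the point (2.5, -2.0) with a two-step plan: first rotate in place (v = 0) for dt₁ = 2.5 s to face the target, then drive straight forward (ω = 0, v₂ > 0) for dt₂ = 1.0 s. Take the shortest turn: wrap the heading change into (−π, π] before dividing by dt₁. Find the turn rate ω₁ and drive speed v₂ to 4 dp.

ω₁ = 0.7398, v₂ = 5.8310

heading to target = atan2(-2−3, 2.5−-0.5) = -1.0304
Δθ = wrap(-1.0304 − -2.8798) = 1.8494; ω₁ = Δθ/dt₁ = 0.7398
distance = √((2.5−-0.5)² + (-2−3)²) = 5.8310; v₂ = distance/dt₂ = 5.8310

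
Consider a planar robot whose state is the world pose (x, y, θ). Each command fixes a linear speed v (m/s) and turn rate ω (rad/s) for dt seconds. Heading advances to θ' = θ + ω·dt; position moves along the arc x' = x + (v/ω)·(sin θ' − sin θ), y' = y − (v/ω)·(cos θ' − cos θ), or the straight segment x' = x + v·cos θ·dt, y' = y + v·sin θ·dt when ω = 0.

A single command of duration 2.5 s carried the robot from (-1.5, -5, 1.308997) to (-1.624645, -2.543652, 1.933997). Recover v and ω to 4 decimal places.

Δθ = 1.933997 − 1.308997 = 0.625000
ω = Δθ/dt = 0.625000/2.5 = 0.2500
R = −Δy/(cos θ' − cos θ) = 4.0000
v = R·ω = 4.0000·0.2500 = 1.0000

v = 1.0000, ω = 0.2500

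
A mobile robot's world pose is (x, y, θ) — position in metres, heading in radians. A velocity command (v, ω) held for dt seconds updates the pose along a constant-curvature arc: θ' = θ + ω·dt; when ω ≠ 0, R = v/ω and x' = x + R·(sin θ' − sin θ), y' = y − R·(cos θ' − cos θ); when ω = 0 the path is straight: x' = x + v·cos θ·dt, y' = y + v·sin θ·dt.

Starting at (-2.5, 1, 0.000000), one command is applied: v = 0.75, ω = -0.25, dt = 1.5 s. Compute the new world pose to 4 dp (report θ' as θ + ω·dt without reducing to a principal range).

(-1.4012, 0.7915, -0.3750)

θ' = 0.0000 + -0.25·1.5 = -0.3750
R = v/ω = 0.75/-0.25 = -3.0000
x' = -2.5 + -3.0000·(sin -0.3750 − sin 0.0000) = -1.4012
y' = 1 − -3.0000·(cos -0.3750 − cos 0.0000) = 0.7915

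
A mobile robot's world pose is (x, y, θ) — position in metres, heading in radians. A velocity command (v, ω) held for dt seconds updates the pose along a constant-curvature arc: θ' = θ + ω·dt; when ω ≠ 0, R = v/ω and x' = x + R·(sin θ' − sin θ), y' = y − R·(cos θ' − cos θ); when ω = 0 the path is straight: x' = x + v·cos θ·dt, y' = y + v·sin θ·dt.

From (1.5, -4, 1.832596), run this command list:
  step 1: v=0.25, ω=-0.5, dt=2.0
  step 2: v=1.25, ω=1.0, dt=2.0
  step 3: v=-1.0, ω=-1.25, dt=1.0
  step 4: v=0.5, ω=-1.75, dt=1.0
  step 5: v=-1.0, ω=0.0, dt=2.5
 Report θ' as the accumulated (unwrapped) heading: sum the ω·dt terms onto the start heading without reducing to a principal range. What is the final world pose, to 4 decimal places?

(-0.5064, -1.5531, -0.1674)

step 1: θ'=0.8326 (R=-0.5000) → pose (1.6131, -3.5341, 0.8326)
step 2: θ'=2.8326 (R=1.2500) → pose (1.0687, -1.5021, 2.8326)
step 3: θ'=1.5826 (R=0.8000) → pose (1.6253, -2.2548, 1.5826)
step 4: θ'=-0.1674 (R=-0.2857) → pose (1.9586, -1.9697, -0.1674)
step 5: θ'=-0.1674 (straight) → pose (-0.5064, -1.5531, -0.1674)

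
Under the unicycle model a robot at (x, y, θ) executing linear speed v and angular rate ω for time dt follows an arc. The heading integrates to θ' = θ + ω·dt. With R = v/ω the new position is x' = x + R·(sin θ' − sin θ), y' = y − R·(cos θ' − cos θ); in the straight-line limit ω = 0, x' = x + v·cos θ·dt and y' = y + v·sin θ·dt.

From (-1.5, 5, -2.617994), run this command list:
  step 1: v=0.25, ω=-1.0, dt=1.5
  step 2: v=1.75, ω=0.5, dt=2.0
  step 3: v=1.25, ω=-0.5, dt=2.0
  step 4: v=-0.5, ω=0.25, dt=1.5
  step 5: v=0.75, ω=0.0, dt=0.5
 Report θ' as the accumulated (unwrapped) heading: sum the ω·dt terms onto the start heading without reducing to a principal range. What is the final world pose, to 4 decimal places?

step 1: θ'=-4.1180 (R=-0.2500) → pose (-1.8321, 5.0765, -4.1180)
step 2: θ'=-3.1180 (R=3.5000) → pose (-4.8144, 6.6155, -3.1180)
step 3: θ'=-4.1180 (R=-2.5000) → pose (-6.9446, 7.7148, -4.1180)
step 4: θ'=-3.7430 (R=-2.0000) → pose (-6.4192, 7.1857, -3.7430)
step 5: θ'=-3.7430 (straight) → pose (-6.7285, 7.3979, -3.7430)

(-6.7285, 7.3979, -3.7430)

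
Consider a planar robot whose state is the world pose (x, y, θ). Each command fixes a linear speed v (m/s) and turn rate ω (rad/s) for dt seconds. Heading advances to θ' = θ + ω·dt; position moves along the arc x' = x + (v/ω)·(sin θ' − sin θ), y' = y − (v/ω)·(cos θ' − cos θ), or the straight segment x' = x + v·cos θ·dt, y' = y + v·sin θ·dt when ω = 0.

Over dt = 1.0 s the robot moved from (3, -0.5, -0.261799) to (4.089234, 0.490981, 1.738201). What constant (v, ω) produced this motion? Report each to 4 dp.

v = 1.7500, ω = 2.0000

Δθ = 1.738201 − -0.261799 = 2.000000
ω = Δθ/dt = 2.000000/1.0 = 2.0000
R = Δx/(sin θ' − sin θ) = 0.8750
v = R·ω = 0.8750·2.0000 = 1.7500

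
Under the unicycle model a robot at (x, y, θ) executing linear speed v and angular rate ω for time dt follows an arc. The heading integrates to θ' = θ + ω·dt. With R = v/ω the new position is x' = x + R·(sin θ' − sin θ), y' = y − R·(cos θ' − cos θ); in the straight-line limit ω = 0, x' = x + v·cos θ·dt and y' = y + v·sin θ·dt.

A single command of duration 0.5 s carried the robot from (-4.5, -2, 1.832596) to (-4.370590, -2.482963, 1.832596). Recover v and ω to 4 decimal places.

Δθ = 1.832596 − 1.832596 = 0.000000
ω = Δθ/dt = 0.000000/0.5 = 0.0000
ω = 0 → v = (Δx·cos θ + Δy·sin θ)/dt = -1.0000

v = -1.0000, ω = 0.0000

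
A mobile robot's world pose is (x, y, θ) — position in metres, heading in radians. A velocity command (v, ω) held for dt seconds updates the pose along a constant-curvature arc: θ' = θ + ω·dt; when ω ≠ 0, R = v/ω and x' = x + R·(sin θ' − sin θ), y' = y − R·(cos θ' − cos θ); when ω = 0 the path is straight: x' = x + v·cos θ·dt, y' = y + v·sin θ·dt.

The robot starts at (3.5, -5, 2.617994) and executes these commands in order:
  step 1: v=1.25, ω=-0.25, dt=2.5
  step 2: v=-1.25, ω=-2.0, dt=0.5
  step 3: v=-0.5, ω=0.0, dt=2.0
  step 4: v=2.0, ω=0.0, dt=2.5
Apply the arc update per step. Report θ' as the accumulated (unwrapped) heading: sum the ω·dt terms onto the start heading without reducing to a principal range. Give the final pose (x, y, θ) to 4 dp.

(3.5772, 0.0345, 0.9930)

step 1: θ'=1.9930 (R=-5.0000) → pose (1.4390, -2.7187, 1.9930)
step 2: θ'=0.9930 (R=0.6250) → pose (1.3925, -3.3162, 0.9930)
step 3: θ'=0.9930 (straight) → pose (0.8463, -4.1538, 0.9930)
step 4: θ'=0.9930 (straight) → pose (3.5772, 0.0345, 0.9930)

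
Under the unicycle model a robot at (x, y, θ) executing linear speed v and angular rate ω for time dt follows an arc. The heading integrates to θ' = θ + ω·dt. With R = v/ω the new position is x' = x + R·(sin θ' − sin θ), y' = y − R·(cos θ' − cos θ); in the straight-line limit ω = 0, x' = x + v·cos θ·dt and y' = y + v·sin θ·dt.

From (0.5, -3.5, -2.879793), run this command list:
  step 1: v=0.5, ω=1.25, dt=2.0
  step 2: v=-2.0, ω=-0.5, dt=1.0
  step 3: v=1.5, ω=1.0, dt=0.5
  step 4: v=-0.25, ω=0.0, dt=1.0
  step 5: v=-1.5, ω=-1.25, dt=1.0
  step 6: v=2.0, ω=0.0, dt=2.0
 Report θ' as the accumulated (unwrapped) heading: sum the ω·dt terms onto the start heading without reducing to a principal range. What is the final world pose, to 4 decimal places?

(-1.7655, -6.2444, -1.6298)

step 1: θ'=-0.3798 (R=0.4000) → pose (0.4552, -4.2579, -0.3798)
step 2: θ'=-0.8798 (R=4.0000) → pose (-1.1443, -3.0921, -0.8798)
step 3: θ'=-0.3798 (R=1.5000) → pose (-0.5445, -3.5293, -0.3798)
step 4: θ'=-0.3798 (straight) → pose (-0.7766, -3.4366, -0.3798)
step 5: θ'=-1.6298 (R=1.2000) → pose (-1.5297, -2.2514, -1.6298)
step 6: θ'=-1.6298 (straight) → pose (-1.7655, -6.2444, -1.6298)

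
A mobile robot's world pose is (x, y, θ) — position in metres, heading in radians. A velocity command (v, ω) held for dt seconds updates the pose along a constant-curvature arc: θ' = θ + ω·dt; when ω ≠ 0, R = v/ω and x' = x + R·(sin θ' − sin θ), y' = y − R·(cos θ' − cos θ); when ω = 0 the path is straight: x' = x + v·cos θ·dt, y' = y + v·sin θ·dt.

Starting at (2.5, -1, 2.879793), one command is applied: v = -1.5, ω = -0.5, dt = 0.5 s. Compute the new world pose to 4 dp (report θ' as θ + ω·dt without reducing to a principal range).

(3.1928, -1.2822, 2.6298)

θ' = 2.8798 + -0.5·0.5 = 2.6298
R = v/ω = -1.5/-0.5 = 3.0000
x' = 2.5 + 3.0000·(sin 2.6298 − sin 2.8798) = 3.1928
y' = -1 − 3.0000·(cos 2.6298 − cos 2.8798) = -1.2822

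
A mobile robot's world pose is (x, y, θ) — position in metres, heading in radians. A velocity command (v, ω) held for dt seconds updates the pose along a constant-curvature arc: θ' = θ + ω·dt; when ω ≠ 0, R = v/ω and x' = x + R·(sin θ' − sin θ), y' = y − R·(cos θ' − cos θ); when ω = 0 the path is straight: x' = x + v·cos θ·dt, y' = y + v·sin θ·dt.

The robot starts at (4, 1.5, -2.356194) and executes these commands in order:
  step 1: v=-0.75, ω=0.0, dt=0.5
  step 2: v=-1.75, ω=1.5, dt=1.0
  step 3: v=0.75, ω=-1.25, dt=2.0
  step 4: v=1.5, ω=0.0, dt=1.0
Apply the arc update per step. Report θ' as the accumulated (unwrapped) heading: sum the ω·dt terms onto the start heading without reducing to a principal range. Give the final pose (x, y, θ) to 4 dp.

step 1: θ'=-2.3562 (straight) → pose (4.2652, 1.7652, -2.3562)
step 2: θ'=-0.8562 (R=-1.1667) → pose (4.3215, 3.3547, -0.8562)
step 3: θ'=-3.3562 (R=-0.6000) → pose (3.7405, 2.3752, -3.3562)
step 4: θ'=-3.3562 (straight) → pose (2.2749, 2.6947, -3.3562)

(2.2749, 2.6947, -3.3562)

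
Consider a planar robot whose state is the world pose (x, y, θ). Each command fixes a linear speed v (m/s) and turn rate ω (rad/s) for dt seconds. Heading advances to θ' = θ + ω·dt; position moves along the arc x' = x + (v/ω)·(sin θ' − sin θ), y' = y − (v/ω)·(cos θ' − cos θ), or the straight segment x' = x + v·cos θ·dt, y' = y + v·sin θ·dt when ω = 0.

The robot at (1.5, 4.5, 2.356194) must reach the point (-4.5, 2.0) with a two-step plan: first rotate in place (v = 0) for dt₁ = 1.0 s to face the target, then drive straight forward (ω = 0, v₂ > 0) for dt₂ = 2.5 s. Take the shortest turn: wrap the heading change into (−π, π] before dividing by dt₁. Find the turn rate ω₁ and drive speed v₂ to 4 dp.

ω₁ = 1.1802, v₂ = 2.6000

heading to target = atan2(2−4.5, -4.5−1.5) = -2.7468
Δθ = wrap(-2.7468 − 2.3562) = 1.1802; ω₁ = Δθ/dt₁ = 1.1802
distance = √((-4.5−1.5)² + (2−4.5)²) = 6.5000; v₂ = distance/dt₂ = 2.6000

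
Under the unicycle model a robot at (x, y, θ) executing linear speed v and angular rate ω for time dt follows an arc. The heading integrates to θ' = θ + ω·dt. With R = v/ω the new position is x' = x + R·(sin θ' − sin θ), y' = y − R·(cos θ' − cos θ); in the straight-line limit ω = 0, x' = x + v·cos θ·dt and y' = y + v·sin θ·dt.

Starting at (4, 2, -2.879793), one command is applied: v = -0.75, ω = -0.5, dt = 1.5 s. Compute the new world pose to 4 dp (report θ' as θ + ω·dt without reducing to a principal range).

(5.0918, 1.8759, -3.6298)

θ' = -2.8798 + -0.5·1.5 = -3.6298
R = v/ω = -0.75/-0.5 = 1.5000
x' = 4 + 1.5000·(sin -3.6298 − sin -2.8798) = 5.0918
y' = 2 − 1.5000·(cos -3.6298 − cos -2.8798) = 1.8759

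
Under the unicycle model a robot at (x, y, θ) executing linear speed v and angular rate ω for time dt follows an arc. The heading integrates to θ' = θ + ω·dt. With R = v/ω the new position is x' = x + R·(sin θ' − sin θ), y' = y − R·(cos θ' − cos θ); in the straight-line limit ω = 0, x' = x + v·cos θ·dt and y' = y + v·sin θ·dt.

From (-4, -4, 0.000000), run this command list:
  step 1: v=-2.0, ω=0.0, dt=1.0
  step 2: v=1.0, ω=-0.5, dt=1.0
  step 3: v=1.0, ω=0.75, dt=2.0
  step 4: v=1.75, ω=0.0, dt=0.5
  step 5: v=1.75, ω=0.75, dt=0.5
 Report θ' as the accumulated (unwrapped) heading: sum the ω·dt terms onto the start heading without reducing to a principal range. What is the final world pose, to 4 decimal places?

step 1: θ'=0.0000 (straight) → pose (-6.0000, -4.0000, 0.0000)
step 2: θ'=-0.5000 (R=-2.0000) → pose (-5.0411, -4.2448, -0.5000)
step 3: θ'=1.0000 (R=1.3333) → pose (-3.2800, -3.7951, 1.0000)
step 4: θ'=1.0000 (straight) → pose (-2.8072, -3.0588, 1.0000)
step 5: θ'=1.3750 (R=2.3333) → pose (-2.4819, -2.2521, 1.3750)

(-2.4819, -2.2521, 1.3750)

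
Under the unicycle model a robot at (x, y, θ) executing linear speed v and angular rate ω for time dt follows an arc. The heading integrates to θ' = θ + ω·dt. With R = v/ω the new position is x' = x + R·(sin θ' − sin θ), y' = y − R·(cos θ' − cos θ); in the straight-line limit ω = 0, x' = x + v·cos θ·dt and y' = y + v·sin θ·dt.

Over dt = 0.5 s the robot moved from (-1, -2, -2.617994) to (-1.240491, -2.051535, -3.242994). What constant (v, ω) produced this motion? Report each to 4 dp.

v = 0.5000, ω = -1.2500

Δθ = -3.242994 − -2.617994 = -0.625000
ω = Δθ/dt = -0.625000/0.5 = -1.2500
R = Δx/(sin θ' − sin θ) = -0.4000
v = R·ω = -0.4000·-1.2500 = 0.5000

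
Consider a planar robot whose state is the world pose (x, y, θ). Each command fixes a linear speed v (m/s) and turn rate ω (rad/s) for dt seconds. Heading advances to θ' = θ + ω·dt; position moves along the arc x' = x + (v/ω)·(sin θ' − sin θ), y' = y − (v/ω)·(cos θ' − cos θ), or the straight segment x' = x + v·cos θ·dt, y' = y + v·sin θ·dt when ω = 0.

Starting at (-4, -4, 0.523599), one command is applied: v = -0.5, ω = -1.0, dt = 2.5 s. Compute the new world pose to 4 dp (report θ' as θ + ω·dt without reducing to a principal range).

(-4.7094, -3.3697, -1.9764)

θ' = 0.5236 + -1.0·2.5 = -1.9764
R = v/ω = -0.5/-1.0 = 0.5000
x' = -4 + 0.5000·(sin -1.9764 − sin 0.5236) = -4.7094
y' = -4 − 0.5000·(cos -1.9764 − cos 0.5236) = -3.3697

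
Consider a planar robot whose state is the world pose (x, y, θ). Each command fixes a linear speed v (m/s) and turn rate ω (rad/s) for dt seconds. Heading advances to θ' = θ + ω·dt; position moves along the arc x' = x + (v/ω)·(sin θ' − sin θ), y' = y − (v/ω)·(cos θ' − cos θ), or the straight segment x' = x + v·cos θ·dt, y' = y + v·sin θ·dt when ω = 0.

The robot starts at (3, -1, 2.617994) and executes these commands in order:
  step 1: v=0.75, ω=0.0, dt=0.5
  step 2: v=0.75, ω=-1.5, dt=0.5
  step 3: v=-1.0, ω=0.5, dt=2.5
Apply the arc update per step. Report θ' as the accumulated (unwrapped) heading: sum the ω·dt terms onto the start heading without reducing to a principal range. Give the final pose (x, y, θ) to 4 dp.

step 1: θ'=2.6180 (straight) → pose (2.6752, -0.8125, 2.6180)
step 2: θ'=1.8680 (R=-0.5000) → pose (2.4472, -0.5259, 1.8680)
step 3: θ'=3.1180 (R=-2.0000) → pose (4.3123, -1.9397, 3.1180)

(4.3123, -1.9397, 3.1180)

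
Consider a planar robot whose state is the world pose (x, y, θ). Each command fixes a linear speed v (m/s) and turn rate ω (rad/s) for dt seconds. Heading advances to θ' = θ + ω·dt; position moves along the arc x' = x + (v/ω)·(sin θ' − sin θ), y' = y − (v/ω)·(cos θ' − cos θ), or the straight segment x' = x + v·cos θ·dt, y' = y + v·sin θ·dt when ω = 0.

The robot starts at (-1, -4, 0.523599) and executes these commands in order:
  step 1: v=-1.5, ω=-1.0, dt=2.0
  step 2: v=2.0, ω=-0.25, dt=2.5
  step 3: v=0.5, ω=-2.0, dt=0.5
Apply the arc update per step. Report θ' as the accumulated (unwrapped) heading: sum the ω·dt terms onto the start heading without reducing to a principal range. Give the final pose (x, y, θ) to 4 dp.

(-4.5133, -7.7681, -3.1014)

step 1: θ'=-1.4764 (R=1.5000) → pose (-3.2433, -2.8423, -1.4764)
step 2: θ'=-2.1014 (R=-8.0000) → pose (-4.3077, -7.6448, -2.1014)
step 3: θ'=-3.1014 (R=-0.2500) → pose (-4.5133, -7.7681, -3.1014)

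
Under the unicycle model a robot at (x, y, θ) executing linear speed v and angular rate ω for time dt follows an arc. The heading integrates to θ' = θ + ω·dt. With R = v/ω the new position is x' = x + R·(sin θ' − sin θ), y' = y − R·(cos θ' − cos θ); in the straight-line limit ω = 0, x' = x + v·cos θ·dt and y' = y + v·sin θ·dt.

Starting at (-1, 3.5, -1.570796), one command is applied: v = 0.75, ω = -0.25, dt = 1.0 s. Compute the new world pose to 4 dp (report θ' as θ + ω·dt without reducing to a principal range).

(-1.0933, 2.7578, -1.8208)

θ' = -1.5708 + -0.25·1.0 = -1.8208
R = v/ω = 0.75/-0.25 = -3.0000
x' = -1 + -3.0000·(sin -1.8208 − sin -1.5708) = -1.0933
y' = 3.5 − -3.0000·(cos -1.8208 − cos -1.5708) = 2.7578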